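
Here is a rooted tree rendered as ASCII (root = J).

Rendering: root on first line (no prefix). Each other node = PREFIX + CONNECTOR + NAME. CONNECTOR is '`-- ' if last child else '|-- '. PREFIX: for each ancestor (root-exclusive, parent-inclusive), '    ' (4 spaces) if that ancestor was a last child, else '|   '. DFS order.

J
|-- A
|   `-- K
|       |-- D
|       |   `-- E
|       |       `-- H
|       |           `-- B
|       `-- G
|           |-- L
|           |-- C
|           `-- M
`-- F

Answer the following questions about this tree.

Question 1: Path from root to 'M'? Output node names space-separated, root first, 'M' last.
Walk down from root: J -> A -> K -> G -> M

Answer: J A K G M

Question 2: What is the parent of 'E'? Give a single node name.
Scan adjacency: E appears as child of D

Answer: D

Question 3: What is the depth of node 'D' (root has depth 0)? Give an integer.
Path from root to D: J -> A -> K -> D
Depth = number of edges = 3

Answer: 3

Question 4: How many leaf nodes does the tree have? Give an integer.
Leaves (nodes with no children): B, C, F, L, M

Answer: 5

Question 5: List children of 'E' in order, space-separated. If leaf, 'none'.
Answer: H

Derivation:
Node E's children (from adjacency): H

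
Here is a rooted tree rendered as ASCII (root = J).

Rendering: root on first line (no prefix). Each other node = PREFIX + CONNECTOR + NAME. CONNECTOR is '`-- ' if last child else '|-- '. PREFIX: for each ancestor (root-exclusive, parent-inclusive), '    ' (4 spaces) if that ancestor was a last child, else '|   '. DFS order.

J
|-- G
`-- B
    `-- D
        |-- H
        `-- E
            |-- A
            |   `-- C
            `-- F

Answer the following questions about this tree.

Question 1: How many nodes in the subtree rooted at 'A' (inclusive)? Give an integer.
Answer: 2

Derivation:
Subtree rooted at A contains: A, C
Count = 2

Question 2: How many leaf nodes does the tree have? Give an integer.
Leaves (nodes with no children): C, F, G, H

Answer: 4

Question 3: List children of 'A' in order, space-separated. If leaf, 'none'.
Answer: C

Derivation:
Node A's children (from adjacency): C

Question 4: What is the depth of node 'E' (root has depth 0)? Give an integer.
Path from root to E: J -> B -> D -> E
Depth = number of edges = 3

Answer: 3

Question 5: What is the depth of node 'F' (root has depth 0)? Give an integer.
Answer: 4

Derivation:
Path from root to F: J -> B -> D -> E -> F
Depth = number of edges = 4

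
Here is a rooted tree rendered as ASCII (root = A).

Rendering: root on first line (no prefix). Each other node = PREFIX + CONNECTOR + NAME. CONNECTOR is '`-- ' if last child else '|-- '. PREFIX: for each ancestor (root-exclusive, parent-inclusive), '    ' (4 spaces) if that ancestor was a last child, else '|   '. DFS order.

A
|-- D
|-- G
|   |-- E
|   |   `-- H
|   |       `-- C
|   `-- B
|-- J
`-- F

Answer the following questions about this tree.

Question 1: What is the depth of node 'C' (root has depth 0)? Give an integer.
Answer: 4

Derivation:
Path from root to C: A -> G -> E -> H -> C
Depth = number of edges = 4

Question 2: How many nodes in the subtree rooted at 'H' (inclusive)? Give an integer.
Subtree rooted at H contains: C, H
Count = 2

Answer: 2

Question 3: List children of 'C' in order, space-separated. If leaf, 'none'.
Answer: none

Derivation:
Node C's children (from adjacency): (leaf)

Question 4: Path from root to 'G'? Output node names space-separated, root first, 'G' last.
Walk down from root: A -> G

Answer: A G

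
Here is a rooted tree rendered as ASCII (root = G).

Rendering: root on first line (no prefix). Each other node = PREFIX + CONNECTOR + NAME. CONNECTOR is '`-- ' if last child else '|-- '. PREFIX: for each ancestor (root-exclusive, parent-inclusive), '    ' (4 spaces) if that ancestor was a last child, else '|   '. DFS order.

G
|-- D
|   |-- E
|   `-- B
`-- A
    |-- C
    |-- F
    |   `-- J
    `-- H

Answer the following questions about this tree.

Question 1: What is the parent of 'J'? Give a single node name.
Answer: F

Derivation:
Scan adjacency: J appears as child of F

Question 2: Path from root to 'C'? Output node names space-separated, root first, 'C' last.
Answer: G A C

Derivation:
Walk down from root: G -> A -> C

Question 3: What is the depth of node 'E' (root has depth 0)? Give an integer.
Answer: 2

Derivation:
Path from root to E: G -> D -> E
Depth = number of edges = 2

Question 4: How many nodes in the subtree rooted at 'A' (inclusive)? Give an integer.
Subtree rooted at A contains: A, C, F, H, J
Count = 5

Answer: 5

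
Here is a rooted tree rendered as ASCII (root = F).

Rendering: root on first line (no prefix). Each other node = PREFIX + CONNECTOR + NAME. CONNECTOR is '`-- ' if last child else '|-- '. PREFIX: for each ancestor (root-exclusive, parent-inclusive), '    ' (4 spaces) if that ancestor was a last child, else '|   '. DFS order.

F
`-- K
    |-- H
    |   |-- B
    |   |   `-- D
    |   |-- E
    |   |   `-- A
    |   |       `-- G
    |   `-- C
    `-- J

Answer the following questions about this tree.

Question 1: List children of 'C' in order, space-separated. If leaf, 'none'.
Node C's children (from adjacency): (leaf)

Answer: none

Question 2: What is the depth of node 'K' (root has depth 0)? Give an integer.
Path from root to K: F -> K
Depth = number of edges = 1

Answer: 1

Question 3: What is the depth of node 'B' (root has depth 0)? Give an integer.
Path from root to B: F -> K -> H -> B
Depth = number of edges = 3

Answer: 3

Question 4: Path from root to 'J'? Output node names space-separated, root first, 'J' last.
Walk down from root: F -> K -> J

Answer: F K J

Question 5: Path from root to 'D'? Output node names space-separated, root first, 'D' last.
Walk down from root: F -> K -> H -> B -> D

Answer: F K H B D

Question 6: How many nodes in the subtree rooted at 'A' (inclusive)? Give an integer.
Answer: 2

Derivation:
Subtree rooted at A contains: A, G
Count = 2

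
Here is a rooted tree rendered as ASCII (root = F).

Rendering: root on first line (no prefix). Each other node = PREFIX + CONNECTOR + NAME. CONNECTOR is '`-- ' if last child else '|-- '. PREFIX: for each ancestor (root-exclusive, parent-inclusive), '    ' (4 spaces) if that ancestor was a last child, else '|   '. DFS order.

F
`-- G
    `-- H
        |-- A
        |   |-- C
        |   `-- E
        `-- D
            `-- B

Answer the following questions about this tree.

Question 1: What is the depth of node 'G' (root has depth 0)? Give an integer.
Answer: 1

Derivation:
Path from root to G: F -> G
Depth = number of edges = 1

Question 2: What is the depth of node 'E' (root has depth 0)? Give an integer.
Answer: 4

Derivation:
Path from root to E: F -> G -> H -> A -> E
Depth = number of edges = 4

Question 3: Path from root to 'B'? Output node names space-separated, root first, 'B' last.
Answer: F G H D B

Derivation:
Walk down from root: F -> G -> H -> D -> B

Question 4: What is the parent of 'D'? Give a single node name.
Answer: H

Derivation:
Scan adjacency: D appears as child of H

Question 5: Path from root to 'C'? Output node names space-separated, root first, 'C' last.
Walk down from root: F -> G -> H -> A -> C

Answer: F G H A C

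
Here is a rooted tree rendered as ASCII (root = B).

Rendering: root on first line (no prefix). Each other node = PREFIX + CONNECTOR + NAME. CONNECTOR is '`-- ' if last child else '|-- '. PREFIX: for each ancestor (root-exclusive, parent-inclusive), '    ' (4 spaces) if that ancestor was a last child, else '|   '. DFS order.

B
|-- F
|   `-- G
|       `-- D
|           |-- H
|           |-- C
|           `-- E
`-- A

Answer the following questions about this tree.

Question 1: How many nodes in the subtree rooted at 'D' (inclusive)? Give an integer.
Subtree rooted at D contains: C, D, E, H
Count = 4

Answer: 4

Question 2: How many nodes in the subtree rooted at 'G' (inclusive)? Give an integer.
Subtree rooted at G contains: C, D, E, G, H
Count = 5

Answer: 5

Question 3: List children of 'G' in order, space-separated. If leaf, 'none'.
Node G's children (from adjacency): D

Answer: D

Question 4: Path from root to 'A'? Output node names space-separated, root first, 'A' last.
Walk down from root: B -> A

Answer: B A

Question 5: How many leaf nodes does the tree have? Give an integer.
Answer: 4

Derivation:
Leaves (nodes with no children): A, C, E, H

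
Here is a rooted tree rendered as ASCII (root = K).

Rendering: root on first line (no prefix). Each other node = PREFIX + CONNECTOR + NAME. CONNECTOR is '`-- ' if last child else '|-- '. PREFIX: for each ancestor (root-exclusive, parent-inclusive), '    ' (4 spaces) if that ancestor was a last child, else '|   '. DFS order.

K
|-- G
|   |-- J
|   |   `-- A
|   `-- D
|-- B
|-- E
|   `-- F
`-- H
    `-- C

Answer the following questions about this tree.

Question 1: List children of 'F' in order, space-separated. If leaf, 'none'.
Node F's children (from adjacency): (leaf)

Answer: none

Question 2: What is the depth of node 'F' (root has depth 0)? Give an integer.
Path from root to F: K -> E -> F
Depth = number of edges = 2

Answer: 2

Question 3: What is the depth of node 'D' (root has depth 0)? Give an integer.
Path from root to D: K -> G -> D
Depth = number of edges = 2

Answer: 2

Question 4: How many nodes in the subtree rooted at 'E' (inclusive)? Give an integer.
Answer: 2

Derivation:
Subtree rooted at E contains: E, F
Count = 2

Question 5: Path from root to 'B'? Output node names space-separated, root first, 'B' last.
Answer: K B

Derivation:
Walk down from root: K -> B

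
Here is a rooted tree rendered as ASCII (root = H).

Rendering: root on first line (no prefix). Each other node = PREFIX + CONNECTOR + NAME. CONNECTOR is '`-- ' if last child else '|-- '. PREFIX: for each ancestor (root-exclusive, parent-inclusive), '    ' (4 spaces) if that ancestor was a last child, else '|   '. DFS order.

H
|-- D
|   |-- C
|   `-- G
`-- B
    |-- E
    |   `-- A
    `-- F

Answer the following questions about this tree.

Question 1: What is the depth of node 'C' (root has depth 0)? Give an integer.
Path from root to C: H -> D -> C
Depth = number of edges = 2

Answer: 2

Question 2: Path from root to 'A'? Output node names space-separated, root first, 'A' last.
Walk down from root: H -> B -> E -> A

Answer: H B E A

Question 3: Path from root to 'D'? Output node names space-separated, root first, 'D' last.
Walk down from root: H -> D

Answer: H D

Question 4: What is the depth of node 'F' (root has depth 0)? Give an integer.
Answer: 2

Derivation:
Path from root to F: H -> B -> F
Depth = number of edges = 2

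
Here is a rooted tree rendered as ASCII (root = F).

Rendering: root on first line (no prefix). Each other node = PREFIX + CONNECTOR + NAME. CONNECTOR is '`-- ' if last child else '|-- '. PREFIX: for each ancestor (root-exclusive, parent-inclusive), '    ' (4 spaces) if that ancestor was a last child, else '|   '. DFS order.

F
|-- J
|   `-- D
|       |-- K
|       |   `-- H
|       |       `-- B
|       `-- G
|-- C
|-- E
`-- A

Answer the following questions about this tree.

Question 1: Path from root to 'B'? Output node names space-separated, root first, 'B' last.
Walk down from root: F -> J -> D -> K -> H -> B

Answer: F J D K H B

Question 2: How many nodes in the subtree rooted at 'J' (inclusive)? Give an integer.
Answer: 6

Derivation:
Subtree rooted at J contains: B, D, G, H, J, K
Count = 6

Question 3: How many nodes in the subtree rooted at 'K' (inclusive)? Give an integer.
Answer: 3

Derivation:
Subtree rooted at K contains: B, H, K
Count = 3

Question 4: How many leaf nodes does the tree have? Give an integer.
Answer: 5

Derivation:
Leaves (nodes with no children): A, B, C, E, G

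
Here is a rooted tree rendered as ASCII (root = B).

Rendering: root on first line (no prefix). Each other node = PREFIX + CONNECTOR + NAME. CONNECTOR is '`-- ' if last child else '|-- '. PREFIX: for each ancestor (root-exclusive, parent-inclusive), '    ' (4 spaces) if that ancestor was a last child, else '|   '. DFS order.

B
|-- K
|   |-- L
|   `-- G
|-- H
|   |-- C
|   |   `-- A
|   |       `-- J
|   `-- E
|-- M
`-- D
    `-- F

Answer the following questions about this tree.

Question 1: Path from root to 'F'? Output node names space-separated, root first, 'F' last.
Walk down from root: B -> D -> F

Answer: B D F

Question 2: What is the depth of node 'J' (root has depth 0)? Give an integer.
Answer: 4

Derivation:
Path from root to J: B -> H -> C -> A -> J
Depth = number of edges = 4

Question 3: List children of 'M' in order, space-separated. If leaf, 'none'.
Node M's children (from adjacency): (leaf)

Answer: none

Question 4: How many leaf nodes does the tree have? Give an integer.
Answer: 6

Derivation:
Leaves (nodes with no children): E, F, G, J, L, M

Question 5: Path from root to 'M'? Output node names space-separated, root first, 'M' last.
Answer: B M

Derivation:
Walk down from root: B -> M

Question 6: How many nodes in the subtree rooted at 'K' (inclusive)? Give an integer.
Answer: 3

Derivation:
Subtree rooted at K contains: G, K, L
Count = 3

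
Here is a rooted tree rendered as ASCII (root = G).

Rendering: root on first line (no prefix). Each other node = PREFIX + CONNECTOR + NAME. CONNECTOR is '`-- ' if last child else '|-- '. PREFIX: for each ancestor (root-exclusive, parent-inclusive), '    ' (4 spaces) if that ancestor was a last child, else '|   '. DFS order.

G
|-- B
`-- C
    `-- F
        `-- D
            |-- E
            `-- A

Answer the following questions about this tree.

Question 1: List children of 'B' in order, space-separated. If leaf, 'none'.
Answer: none

Derivation:
Node B's children (from adjacency): (leaf)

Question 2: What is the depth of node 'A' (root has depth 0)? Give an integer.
Answer: 4

Derivation:
Path from root to A: G -> C -> F -> D -> A
Depth = number of edges = 4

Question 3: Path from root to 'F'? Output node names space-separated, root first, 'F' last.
Answer: G C F

Derivation:
Walk down from root: G -> C -> F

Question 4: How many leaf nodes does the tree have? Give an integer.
Leaves (nodes with no children): A, B, E

Answer: 3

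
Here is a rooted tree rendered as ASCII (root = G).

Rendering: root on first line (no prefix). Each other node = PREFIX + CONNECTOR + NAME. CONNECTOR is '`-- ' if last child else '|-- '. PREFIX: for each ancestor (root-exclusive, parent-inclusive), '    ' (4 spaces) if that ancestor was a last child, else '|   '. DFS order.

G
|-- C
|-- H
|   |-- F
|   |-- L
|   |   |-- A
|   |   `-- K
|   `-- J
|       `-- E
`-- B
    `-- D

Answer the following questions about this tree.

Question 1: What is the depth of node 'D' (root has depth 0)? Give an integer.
Path from root to D: G -> B -> D
Depth = number of edges = 2

Answer: 2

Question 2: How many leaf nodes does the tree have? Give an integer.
Leaves (nodes with no children): A, C, D, E, F, K

Answer: 6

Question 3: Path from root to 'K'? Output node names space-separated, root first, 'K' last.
Walk down from root: G -> H -> L -> K

Answer: G H L K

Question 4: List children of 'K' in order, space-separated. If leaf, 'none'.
Node K's children (from adjacency): (leaf)

Answer: none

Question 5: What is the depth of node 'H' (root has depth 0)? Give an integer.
Path from root to H: G -> H
Depth = number of edges = 1

Answer: 1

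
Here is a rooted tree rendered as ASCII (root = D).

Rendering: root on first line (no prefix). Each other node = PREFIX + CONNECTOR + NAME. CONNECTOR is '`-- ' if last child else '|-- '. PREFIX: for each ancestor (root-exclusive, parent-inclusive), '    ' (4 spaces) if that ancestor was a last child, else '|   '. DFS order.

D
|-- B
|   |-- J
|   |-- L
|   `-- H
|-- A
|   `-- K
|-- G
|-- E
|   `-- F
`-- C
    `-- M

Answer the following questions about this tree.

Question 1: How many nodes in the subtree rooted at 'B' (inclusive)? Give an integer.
Answer: 4

Derivation:
Subtree rooted at B contains: B, H, J, L
Count = 4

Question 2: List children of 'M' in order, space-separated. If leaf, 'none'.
Answer: none

Derivation:
Node M's children (from adjacency): (leaf)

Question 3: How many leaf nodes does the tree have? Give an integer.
Answer: 7

Derivation:
Leaves (nodes with no children): F, G, H, J, K, L, M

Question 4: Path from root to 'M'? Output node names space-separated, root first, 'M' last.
Answer: D C M

Derivation:
Walk down from root: D -> C -> M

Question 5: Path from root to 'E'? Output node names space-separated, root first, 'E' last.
Answer: D E

Derivation:
Walk down from root: D -> E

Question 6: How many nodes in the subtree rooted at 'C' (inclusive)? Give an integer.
Answer: 2

Derivation:
Subtree rooted at C contains: C, M
Count = 2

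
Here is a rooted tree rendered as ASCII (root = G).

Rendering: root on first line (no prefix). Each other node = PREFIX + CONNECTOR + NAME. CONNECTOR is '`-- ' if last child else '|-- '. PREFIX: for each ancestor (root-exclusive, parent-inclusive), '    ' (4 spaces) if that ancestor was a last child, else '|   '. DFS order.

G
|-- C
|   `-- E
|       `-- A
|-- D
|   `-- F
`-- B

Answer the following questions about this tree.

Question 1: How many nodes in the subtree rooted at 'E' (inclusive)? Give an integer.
Subtree rooted at E contains: A, E
Count = 2

Answer: 2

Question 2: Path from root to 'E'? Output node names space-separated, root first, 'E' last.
Answer: G C E

Derivation:
Walk down from root: G -> C -> E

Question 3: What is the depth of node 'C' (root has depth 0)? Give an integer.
Path from root to C: G -> C
Depth = number of edges = 1

Answer: 1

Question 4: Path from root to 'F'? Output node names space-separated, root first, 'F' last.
Walk down from root: G -> D -> F

Answer: G D F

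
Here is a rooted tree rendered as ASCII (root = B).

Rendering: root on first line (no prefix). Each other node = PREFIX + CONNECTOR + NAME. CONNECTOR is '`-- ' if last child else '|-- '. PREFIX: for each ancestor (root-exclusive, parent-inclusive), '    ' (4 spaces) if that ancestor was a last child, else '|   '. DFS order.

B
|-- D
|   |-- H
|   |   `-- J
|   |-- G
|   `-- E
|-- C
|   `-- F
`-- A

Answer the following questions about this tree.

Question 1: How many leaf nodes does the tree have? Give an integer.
Leaves (nodes with no children): A, E, F, G, J

Answer: 5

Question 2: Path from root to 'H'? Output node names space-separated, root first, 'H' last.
Walk down from root: B -> D -> H

Answer: B D H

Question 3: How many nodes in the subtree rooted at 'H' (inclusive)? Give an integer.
Subtree rooted at H contains: H, J
Count = 2

Answer: 2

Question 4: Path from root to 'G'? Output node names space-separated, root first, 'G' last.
Answer: B D G

Derivation:
Walk down from root: B -> D -> G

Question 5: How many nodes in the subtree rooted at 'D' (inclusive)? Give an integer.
Answer: 5

Derivation:
Subtree rooted at D contains: D, E, G, H, J
Count = 5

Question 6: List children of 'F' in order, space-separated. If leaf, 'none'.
Answer: none

Derivation:
Node F's children (from adjacency): (leaf)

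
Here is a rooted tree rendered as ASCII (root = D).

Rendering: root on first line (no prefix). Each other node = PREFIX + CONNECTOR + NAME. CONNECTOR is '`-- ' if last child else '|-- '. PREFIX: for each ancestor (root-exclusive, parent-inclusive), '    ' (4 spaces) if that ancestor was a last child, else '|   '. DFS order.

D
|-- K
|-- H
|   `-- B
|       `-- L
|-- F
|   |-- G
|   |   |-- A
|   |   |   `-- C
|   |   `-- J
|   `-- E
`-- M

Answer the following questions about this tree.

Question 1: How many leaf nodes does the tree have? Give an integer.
Answer: 6

Derivation:
Leaves (nodes with no children): C, E, J, K, L, M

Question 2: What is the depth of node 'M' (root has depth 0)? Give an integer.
Path from root to M: D -> M
Depth = number of edges = 1

Answer: 1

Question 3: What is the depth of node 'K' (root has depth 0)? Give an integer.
Path from root to K: D -> K
Depth = number of edges = 1

Answer: 1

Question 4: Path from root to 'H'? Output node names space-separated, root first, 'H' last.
Walk down from root: D -> H

Answer: D H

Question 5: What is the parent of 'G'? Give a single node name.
Answer: F

Derivation:
Scan adjacency: G appears as child of F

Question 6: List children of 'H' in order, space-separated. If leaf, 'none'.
Answer: B

Derivation:
Node H's children (from adjacency): B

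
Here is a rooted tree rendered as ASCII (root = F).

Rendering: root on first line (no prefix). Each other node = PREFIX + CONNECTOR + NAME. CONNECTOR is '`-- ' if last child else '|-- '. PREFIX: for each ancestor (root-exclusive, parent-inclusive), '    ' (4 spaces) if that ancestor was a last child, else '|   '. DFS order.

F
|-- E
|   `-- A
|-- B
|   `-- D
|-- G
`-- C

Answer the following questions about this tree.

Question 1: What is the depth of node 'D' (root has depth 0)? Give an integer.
Answer: 2

Derivation:
Path from root to D: F -> B -> D
Depth = number of edges = 2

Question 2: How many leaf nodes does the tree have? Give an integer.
Answer: 4

Derivation:
Leaves (nodes with no children): A, C, D, G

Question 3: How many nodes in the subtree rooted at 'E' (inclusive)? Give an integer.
Subtree rooted at E contains: A, E
Count = 2

Answer: 2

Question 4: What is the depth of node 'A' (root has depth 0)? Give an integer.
Path from root to A: F -> E -> A
Depth = number of edges = 2

Answer: 2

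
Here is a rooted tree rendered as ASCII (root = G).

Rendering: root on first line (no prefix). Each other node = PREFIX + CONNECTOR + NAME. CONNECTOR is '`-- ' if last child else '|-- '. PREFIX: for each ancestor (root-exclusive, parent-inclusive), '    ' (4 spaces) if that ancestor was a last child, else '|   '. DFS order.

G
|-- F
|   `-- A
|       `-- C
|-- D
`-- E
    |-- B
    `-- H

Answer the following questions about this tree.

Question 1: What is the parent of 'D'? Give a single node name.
Answer: G

Derivation:
Scan adjacency: D appears as child of G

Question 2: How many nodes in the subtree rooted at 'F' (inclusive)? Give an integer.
Subtree rooted at F contains: A, C, F
Count = 3

Answer: 3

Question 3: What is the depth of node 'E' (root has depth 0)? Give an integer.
Answer: 1

Derivation:
Path from root to E: G -> E
Depth = number of edges = 1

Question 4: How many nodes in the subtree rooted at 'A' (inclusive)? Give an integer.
Subtree rooted at A contains: A, C
Count = 2

Answer: 2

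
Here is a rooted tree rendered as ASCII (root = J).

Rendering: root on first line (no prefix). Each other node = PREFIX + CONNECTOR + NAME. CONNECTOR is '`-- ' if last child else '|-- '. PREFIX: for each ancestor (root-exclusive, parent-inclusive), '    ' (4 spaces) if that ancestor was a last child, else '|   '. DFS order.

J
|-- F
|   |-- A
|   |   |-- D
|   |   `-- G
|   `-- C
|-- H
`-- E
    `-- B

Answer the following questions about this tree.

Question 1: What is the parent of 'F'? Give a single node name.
Scan adjacency: F appears as child of J

Answer: J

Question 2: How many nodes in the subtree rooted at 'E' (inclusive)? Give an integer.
Answer: 2

Derivation:
Subtree rooted at E contains: B, E
Count = 2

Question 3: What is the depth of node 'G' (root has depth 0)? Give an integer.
Path from root to G: J -> F -> A -> G
Depth = number of edges = 3

Answer: 3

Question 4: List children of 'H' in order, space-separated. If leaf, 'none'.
Node H's children (from adjacency): (leaf)

Answer: none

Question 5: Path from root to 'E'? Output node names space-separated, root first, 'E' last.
Walk down from root: J -> E

Answer: J E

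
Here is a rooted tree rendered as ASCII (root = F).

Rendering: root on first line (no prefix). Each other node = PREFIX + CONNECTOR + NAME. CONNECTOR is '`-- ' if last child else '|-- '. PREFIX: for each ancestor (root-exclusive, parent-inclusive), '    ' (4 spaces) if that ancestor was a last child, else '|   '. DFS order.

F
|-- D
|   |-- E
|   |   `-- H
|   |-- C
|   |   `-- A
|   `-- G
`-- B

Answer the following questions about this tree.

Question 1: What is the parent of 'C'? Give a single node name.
Answer: D

Derivation:
Scan adjacency: C appears as child of D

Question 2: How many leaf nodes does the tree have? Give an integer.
Answer: 4

Derivation:
Leaves (nodes with no children): A, B, G, H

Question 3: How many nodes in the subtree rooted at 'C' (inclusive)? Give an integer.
Subtree rooted at C contains: A, C
Count = 2

Answer: 2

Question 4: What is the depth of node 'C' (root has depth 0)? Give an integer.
Path from root to C: F -> D -> C
Depth = number of edges = 2

Answer: 2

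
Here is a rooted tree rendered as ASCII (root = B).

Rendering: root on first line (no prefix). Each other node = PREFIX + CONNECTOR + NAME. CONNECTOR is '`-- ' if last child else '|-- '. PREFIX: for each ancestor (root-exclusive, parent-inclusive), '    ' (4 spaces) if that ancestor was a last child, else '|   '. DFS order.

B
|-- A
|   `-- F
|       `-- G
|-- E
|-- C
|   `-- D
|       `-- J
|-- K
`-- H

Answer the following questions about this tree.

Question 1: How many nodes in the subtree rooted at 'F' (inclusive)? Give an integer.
Answer: 2

Derivation:
Subtree rooted at F contains: F, G
Count = 2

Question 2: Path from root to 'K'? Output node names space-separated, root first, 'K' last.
Answer: B K

Derivation:
Walk down from root: B -> K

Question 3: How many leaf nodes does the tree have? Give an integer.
Answer: 5

Derivation:
Leaves (nodes with no children): E, G, H, J, K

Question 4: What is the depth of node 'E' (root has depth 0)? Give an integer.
Answer: 1

Derivation:
Path from root to E: B -> E
Depth = number of edges = 1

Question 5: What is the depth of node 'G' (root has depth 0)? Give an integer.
Answer: 3

Derivation:
Path from root to G: B -> A -> F -> G
Depth = number of edges = 3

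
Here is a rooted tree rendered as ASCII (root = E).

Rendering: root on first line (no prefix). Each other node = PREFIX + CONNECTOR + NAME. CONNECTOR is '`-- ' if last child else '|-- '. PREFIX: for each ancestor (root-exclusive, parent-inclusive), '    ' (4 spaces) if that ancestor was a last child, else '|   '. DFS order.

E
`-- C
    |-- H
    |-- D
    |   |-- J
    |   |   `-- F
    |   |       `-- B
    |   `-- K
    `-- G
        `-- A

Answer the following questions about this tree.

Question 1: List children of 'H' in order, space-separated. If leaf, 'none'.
Node H's children (from adjacency): (leaf)

Answer: none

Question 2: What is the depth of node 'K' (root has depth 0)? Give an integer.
Path from root to K: E -> C -> D -> K
Depth = number of edges = 3

Answer: 3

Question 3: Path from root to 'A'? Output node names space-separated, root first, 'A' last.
Walk down from root: E -> C -> G -> A

Answer: E C G A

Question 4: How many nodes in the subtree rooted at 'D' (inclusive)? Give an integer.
Subtree rooted at D contains: B, D, F, J, K
Count = 5

Answer: 5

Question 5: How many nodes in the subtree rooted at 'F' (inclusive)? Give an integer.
Answer: 2

Derivation:
Subtree rooted at F contains: B, F
Count = 2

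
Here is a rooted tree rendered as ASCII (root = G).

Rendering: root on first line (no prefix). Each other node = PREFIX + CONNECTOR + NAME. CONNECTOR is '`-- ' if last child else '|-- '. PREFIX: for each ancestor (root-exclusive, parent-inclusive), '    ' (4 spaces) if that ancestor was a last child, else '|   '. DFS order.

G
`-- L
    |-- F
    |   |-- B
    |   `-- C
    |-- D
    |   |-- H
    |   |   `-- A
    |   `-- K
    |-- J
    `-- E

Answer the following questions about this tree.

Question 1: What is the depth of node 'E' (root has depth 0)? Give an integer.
Path from root to E: G -> L -> E
Depth = number of edges = 2

Answer: 2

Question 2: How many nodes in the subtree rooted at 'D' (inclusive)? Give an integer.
Subtree rooted at D contains: A, D, H, K
Count = 4

Answer: 4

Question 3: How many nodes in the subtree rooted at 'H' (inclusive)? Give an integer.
Answer: 2

Derivation:
Subtree rooted at H contains: A, H
Count = 2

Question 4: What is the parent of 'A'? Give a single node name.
Answer: H

Derivation:
Scan adjacency: A appears as child of H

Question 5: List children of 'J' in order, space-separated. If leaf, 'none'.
Answer: none

Derivation:
Node J's children (from adjacency): (leaf)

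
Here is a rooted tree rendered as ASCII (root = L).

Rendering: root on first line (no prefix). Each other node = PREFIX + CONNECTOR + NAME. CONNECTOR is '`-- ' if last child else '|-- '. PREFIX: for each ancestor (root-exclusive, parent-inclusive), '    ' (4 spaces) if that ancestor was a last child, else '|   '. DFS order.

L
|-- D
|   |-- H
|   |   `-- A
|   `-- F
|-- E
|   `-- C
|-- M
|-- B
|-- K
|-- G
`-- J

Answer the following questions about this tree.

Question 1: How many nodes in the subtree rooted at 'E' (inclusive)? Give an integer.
Subtree rooted at E contains: C, E
Count = 2

Answer: 2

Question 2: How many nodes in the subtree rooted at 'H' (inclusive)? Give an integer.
Subtree rooted at H contains: A, H
Count = 2

Answer: 2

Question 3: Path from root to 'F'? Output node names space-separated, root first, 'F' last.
Walk down from root: L -> D -> F

Answer: L D F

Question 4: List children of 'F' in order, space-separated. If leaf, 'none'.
Node F's children (from adjacency): (leaf)

Answer: none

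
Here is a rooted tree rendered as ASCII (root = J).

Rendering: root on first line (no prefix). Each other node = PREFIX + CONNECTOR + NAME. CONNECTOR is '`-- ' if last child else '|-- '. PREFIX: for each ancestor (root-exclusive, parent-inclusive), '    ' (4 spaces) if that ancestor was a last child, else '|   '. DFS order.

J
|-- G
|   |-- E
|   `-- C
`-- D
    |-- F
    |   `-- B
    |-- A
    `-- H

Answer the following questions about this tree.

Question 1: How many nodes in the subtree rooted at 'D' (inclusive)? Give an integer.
Subtree rooted at D contains: A, B, D, F, H
Count = 5

Answer: 5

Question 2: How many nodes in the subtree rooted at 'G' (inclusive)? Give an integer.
Subtree rooted at G contains: C, E, G
Count = 3

Answer: 3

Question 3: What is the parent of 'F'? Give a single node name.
Scan adjacency: F appears as child of D

Answer: D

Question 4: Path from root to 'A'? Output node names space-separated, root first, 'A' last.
Walk down from root: J -> D -> A

Answer: J D A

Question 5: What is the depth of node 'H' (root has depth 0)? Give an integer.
Path from root to H: J -> D -> H
Depth = number of edges = 2

Answer: 2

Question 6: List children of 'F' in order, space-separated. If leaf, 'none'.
Answer: B

Derivation:
Node F's children (from adjacency): B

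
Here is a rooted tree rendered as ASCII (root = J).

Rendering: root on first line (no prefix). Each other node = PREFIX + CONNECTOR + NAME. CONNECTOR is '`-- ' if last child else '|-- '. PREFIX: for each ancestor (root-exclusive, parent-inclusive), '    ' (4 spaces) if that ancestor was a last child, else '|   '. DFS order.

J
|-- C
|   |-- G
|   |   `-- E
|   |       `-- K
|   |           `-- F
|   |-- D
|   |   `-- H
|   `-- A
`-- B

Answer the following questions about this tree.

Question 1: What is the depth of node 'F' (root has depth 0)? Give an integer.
Answer: 5

Derivation:
Path from root to F: J -> C -> G -> E -> K -> F
Depth = number of edges = 5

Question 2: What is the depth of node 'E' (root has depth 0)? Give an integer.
Answer: 3

Derivation:
Path from root to E: J -> C -> G -> E
Depth = number of edges = 3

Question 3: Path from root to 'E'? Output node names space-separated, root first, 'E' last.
Walk down from root: J -> C -> G -> E

Answer: J C G E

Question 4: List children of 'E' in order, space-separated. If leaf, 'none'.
Answer: K

Derivation:
Node E's children (from adjacency): K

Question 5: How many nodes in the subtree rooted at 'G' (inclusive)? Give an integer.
Answer: 4

Derivation:
Subtree rooted at G contains: E, F, G, K
Count = 4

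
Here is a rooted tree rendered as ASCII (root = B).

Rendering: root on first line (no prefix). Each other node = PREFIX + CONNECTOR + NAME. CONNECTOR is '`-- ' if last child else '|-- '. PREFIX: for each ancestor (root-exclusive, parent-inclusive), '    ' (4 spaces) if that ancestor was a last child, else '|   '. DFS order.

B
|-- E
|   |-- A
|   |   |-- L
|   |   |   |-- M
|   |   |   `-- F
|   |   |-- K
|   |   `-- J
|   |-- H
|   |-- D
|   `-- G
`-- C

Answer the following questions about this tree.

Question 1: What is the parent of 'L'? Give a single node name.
Scan adjacency: L appears as child of A

Answer: A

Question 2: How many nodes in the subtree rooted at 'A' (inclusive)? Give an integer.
Answer: 6

Derivation:
Subtree rooted at A contains: A, F, J, K, L, M
Count = 6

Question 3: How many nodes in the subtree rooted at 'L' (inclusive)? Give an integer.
Answer: 3

Derivation:
Subtree rooted at L contains: F, L, M
Count = 3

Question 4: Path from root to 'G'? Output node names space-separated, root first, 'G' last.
Walk down from root: B -> E -> G

Answer: B E G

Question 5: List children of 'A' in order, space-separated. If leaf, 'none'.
Answer: L K J

Derivation:
Node A's children (from adjacency): L, K, J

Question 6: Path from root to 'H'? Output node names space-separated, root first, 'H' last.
Answer: B E H

Derivation:
Walk down from root: B -> E -> H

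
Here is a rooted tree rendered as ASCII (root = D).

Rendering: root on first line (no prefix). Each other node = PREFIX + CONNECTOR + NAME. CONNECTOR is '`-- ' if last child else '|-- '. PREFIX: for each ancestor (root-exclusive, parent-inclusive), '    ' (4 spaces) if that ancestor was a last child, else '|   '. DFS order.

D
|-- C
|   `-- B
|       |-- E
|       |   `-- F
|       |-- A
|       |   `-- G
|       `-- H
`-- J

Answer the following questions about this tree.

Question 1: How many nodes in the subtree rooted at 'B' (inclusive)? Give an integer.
Answer: 6

Derivation:
Subtree rooted at B contains: A, B, E, F, G, H
Count = 6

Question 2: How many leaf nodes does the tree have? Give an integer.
Answer: 4

Derivation:
Leaves (nodes with no children): F, G, H, J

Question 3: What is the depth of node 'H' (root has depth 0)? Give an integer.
Answer: 3

Derivation:
Path from root to H: D -> C -> B -> H
Depth = number of edges = 3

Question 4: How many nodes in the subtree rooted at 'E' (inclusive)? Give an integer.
Answer: 2

Derivation:
Subtree rooted at E contains: E, F
Count = 2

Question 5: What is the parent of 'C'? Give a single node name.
Answer: D

Derivation:
Scan adjacency: C appears as child of D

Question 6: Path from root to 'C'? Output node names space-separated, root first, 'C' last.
Walk down from root: D -> C

Answer: D C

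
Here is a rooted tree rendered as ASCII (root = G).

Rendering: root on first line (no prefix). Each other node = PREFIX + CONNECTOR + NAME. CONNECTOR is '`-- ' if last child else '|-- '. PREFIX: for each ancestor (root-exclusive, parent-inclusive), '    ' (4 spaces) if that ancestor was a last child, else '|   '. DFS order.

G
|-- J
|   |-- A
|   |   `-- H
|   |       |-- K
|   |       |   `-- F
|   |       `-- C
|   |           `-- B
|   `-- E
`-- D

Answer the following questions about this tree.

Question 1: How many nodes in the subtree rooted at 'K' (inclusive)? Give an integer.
Answer: 2

Derivation:
Subtree rooted at K contains: F, K
Count = 2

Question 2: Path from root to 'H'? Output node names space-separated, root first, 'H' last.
Walk down from root: G -> J -> A -> H

Answer: G J A H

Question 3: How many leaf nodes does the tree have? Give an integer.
Answer: 4

Derivation:
Leaves (nodes with no children): B, D, E, F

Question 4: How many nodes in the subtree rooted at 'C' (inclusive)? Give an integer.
Answer: 2

Derivation:
Subtree rooted at C contains: B, C
Count = 2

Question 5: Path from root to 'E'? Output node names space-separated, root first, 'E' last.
Answer: G J E

Derivation:
Walk down from root: G -> J -> E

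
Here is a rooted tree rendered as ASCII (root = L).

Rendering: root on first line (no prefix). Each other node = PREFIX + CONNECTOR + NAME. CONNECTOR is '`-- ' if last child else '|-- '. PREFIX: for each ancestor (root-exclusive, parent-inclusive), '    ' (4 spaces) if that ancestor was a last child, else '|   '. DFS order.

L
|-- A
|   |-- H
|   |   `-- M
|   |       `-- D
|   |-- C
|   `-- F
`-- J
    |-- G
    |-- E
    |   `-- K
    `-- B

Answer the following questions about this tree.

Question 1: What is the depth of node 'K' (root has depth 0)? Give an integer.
Path from root to K: L -> J -> E -> K
Depth = number of edges = 3

Answer: 3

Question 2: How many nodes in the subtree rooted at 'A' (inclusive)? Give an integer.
Subtree rooted at A contains: A, C, D, F, H, M
Count = 6

Answer: 6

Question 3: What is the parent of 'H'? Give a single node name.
Answer: A

Derivation:
Scan adjacency: H appears as child of A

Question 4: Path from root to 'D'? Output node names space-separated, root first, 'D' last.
Walk down from root: L -> A -> H -> M -> D

Answer: L A H M D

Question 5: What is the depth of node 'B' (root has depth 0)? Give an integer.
Path from root to B: L -> J -> B
Depth = number of edges = 2

Answer: 2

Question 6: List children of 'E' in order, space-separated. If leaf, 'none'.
Node E's children (from adjacency): K

Answer: K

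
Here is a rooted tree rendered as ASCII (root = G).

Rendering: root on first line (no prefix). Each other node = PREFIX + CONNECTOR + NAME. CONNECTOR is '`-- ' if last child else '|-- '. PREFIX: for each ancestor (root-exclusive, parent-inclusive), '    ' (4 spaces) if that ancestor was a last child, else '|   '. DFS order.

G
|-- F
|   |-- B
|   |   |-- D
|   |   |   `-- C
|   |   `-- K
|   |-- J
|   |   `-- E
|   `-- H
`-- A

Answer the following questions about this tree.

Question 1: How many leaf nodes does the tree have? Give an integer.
Leaves (nodes with no children): A, C, E, H, K

Answer: 5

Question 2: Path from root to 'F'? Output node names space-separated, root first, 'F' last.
Walk down from root: G -> F

Answer: G F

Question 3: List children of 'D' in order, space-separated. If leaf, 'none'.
Answer: C

Derivation:
Node D's children (from adjacency): C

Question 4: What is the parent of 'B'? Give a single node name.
Answer: F

Derivation:
Scan adjacency: B appears as child of F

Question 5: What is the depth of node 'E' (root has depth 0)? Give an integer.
Path from root to E: G -> F -> J -> E
Depth = number of edges = 3

Answer: 3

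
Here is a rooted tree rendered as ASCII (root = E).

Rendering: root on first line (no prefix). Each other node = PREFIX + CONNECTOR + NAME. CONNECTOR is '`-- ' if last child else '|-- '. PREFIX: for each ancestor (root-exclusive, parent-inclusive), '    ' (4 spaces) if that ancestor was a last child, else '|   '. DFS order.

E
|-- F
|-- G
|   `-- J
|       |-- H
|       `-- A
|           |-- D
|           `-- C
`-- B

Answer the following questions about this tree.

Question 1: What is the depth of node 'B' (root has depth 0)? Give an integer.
Path from root to B: E -> B
Depth = number of edges = 1

Answer: 1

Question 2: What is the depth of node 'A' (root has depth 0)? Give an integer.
Answer: 3

Derivation:
Path from root to A: E -> G -> J -> A
Depth = number of edges = 3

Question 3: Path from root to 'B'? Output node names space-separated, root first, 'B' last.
Answer: E B

Derivation:
Walk down from root: E -> B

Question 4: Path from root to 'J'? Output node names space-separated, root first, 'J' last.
Walk down from root: E -> G -> J

Answer: E G J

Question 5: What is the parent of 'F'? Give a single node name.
Answer: E

Derivation:
Scan adjacency: F appears as child of E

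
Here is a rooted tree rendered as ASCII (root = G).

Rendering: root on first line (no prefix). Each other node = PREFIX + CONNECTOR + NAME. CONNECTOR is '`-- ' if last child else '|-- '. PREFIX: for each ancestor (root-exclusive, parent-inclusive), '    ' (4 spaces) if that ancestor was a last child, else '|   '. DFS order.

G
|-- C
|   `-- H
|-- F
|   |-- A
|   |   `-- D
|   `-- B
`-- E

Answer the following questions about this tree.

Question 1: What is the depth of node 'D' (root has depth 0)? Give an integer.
Answer: 3

Derivation:
Path from root to D: G -> F -> A -> D
Depth = number of edges = 3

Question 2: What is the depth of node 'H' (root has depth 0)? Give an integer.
Path from root to H: G -> C -> H
Depth = number of edges = 2

Answer: 2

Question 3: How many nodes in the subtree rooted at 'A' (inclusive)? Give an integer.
Answer: 2

Derivation:
Subtree rooted at A contains: A, D
Count = 2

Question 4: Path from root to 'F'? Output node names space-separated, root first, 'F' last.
Answer: G F

Derivation:
Walk down from root: G -> F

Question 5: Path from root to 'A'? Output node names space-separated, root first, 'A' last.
Walk down from root: G -> F -> A

Answer: G F A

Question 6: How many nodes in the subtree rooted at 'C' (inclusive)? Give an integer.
Answer: 2

Derivation:
Subtree rooted at C contains: C, H
Count = 2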